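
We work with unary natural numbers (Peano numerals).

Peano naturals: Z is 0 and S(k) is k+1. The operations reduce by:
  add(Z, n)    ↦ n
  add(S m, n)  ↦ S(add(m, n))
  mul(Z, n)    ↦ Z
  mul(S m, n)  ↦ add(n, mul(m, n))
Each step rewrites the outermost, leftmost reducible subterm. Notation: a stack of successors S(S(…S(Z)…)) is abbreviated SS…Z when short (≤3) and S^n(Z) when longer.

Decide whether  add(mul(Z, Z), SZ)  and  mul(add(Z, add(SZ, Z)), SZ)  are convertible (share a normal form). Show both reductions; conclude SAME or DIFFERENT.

Term A:
  start: add(mul(Z, Z), SZ)
  step 1: add(Z, SZ)
  step 2: SZ

Term B:
  start: mul(add(Z, add(SZ, Z)), SZ)
  step 1: mul(add(SZ, Z), SZ)
  step 2: mul(S(add(Z, Z)), SZ)
  step 3: add(SZ, mul(add(Z, Z), SZ))
  step 4: S(add(Z, mul(add(Z, Z), SZ)))
  step 5: S(mul(add(Z, Z), SZ))
  step 6: S(mul(Z, SZ))
  step 7: SZ

Answer: SAME — A ⇓ SZ, B ⇓ SZ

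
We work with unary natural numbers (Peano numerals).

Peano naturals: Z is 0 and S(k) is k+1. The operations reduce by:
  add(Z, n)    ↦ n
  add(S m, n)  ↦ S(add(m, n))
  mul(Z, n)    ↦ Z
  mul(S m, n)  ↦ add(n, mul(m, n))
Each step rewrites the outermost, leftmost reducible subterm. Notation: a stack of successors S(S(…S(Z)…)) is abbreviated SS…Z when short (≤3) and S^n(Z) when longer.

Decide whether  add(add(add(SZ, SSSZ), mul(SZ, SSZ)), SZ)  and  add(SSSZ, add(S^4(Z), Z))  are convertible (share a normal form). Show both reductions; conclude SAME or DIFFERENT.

Term A:
  start: add(add(add(SZ, SSSZ), mul(SZ, SSZ)), SZ)
  [1] add(add(S(add(Z, SSSZ)), mul(SZ, SSZ)), SZ)
  [2] add(S(add(add(Z, SSSZ), mul(SZ, SSZ))), SZ)
  [3] S(add(add(add(Z, SSSZ), mul(SZ, SSZ)), SZ))
  [4] S(add(add(SSSZ, mul(SZ, SSZ)), SZ))
  [5] S(add(S(add(SSZ, mul(SZ, SSZ))), SZ))
  [6] S(S(add(add(SSZ, mul(SZ, SSZ)), SZ)))
  [7] S(S(add(S(add(SZ, mul(SZ, SSZ))), SZ)))
  [8] S(S(S(add(add(SZ, mul(SZ, SSZ)), SZ))))
  [9] S(S(S(add(S(add(Z, mul(SZ, SSZ))), SZ))))
  [10] S(S(S(S(add(add(Z, mul(SZ, SSZ)), SZ)))))
  [11] S(S(S(S(add(mul(SZ, SSZ), SZ)))))
  [12] S(S(S(S(add(add(SSZ, mul(Z, SSZ)), SZ)))))
  [13] S(S(S(S(add(S(add(SZ, mul(Z, SSZ))), SZ)))))
  [14] S(S(S(S(S(add(add(SZ, mul(Z, SSZ)), SZ))))))
  [15] S(S(S(S(S(add(S(add(Z, mul(Z, SSZ))), SZ))))))
  [16] S(S(S(S(S(S(add(add(Z, mul(Z, SSZ)), SZ)))))))
  [17] S(S(S(S(S(S(add(mul(Z, SSZ), SZ)))))))
  [18] S(S(S(S(S(S(add(Z, SZ)))))))
  [19] S^7(Z)

Term B:
  start: add(SSSZ, add(S^4(Z), Z))
  [1] S(add(SSZ, add(S^4(Z), Z)))
  [2] S(S(add(SZ, add(S^4(Z), Z))))
  [3] S(S(S(add(Z, add(S^4(Z), Z)))))
  [4] S(S(S(add(S^4(Z), Z))))
  [5] S(S(S(S(add(SSSZ, Z)))))
  [6] S(S(S(S(S(add(SSZ, Z))))))
  [7] S(S(S(S(S(S(add(SZ, Z)))))))
  [8] S(S(S(S(S(S(S(add(Z, Z))))))))
  [9] S^7(Z)

Answer: SAME — A ⇓ S^7(Z), B ⇓ S^7(Z)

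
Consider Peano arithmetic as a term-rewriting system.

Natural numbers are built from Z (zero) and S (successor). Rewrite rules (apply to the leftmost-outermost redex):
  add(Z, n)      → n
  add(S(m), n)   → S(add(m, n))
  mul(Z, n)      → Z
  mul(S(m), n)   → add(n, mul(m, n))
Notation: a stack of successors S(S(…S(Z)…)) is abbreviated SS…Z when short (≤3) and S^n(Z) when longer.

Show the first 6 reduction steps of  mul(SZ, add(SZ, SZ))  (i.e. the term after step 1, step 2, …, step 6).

  start: mul(SZ, add(SZ, SZ))
  →1  add(add(SZ, SZ), mul(Z, add(SZ, SZ)))
  →2  add(S(add(Z, SZ)), mul(Z, add(SZ, SZ)))
  →3  S(add(add(Z, SZ), mul(Z, add(SZ, SZ))))
  →4  S(add(SZ, mul(Z, add(SZ, SZ))))
  →5  S(S(add(Z, mul(Z, add(SZ, SZ)))))
  →6  S(S(mul(Z, add(SZ, SZ))))

Answer: after 6 steps: S(S(mul(Z, add(SZ, SZ))))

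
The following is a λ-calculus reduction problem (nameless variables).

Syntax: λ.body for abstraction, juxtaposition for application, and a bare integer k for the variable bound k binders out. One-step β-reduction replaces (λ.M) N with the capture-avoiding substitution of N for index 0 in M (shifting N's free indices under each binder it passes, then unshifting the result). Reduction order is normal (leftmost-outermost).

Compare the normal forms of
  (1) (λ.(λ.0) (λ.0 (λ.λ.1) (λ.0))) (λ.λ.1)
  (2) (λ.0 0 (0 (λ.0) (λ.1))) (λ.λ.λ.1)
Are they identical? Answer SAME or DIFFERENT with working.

Term A:
  start: (λ.(λ.0) (λ.0 (λ.λ.1) (λ.0))) (λ.λ.1)
  →1  (λ.0) (λ.0 (λ.λ.1) (λ.0))
  →2  λ.0 (λ.λ.1) (λ.0)

Term B:
  start: (λ.0 0 (0 (λ.0) (λ.1))) (λ.λ.λ.1)
  →1  (λ.λ.λ.1) (λ.λ.λ.1) ((λ.λ.λ.1) (λ.0) (λ.λ.λ.λ.1))
  →2  (λ.λ.1) ((λ.λ.λ.1) (λ.0) (λ.λ.λ.λ.1))
  →3  λ.(λ.λ.λ.1) (λ.0) (λ.λ.λ.λ.1)
  →4  λ.(λ.λ.1) (λ.λ.λ.λ.1)
  →5  λ.λ.λ.λ.λ.λ.1

Answer: DIFFERENT — A ⇓ λ.0 (λ.λ.1) (λ.0), B ⇓ λ.λ.λ.λ.λ.λ.1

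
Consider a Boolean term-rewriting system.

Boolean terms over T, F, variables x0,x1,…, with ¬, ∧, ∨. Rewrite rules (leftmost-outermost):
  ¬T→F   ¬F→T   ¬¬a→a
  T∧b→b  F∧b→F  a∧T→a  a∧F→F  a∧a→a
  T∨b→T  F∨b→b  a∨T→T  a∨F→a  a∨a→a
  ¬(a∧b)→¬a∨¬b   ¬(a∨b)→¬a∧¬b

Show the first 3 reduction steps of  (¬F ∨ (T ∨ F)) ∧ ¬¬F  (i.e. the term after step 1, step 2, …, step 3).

Answer: after 3 steps: ¬¬F

Working:
  start: (¬F ∨ (T ∨ F)) ∧ ¬¬F
  [1] (T ∨ (T ∨ F)) ∧ ¬¬F
  [2] T ∧ ¬¬F
  [3] ¬¬F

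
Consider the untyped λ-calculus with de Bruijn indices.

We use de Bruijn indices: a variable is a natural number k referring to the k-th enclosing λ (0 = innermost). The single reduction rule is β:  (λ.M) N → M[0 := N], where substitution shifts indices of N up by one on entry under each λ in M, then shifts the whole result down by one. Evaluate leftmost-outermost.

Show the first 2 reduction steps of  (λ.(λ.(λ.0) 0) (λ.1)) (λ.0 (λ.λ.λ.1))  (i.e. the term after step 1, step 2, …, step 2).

Answer: after 2 steps: (λ.0) (λ.λ.0 (λ.λ.λ.1))

Reduction:
  start: (λ.(λ.(λ.0) 0) (λ.1)) (λ.0 (λ.λ.λ.1))
  [1] (λ.(λ.0) 0) (λ.λ.0 (λ.λ.λ.1))
  [2] (λ.0) (λ.λ.0 (λ.λ.λ.1))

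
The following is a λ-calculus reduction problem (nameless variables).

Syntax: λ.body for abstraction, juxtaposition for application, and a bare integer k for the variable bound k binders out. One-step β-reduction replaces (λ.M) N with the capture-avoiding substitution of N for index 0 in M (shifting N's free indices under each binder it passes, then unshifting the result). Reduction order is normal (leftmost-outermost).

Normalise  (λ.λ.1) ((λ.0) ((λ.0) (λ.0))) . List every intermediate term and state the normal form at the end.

Answer: normal form = λ.λ.0  (in 3 steps)

Reduction:
  start: (λ.λ.1) ((λ.0) ((λ.0) (λ.0)))
  step 1: λ.(λ.0) ((λ.0) (λ.0))
  step 2: λ.(λ.0) (λ.0)
  step 3: λ.λ.0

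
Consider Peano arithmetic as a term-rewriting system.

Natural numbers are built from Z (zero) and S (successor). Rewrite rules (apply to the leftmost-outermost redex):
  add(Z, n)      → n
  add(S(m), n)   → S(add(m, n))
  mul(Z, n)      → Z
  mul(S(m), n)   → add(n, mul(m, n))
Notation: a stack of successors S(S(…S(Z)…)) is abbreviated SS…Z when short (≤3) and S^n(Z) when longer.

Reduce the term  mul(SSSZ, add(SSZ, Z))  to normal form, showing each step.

  start: mul(SSSZ, add(SSZ, Z))
  →1  add(add(SSZ, Z), mul(SSZ, add(SSZ, Z)))
  →2  add(S(add(SZ, Z)), mul(SSZ, add(SSZ, Z)))
  →3  S(add(add(SZ, Z), mul(SSZ, add(SSZ, Z))))
  →4  S(add(S(add(Z, Z)), mul(SSZ, add(SSZ, Z))))
  →5  S(S(add(add(Z, Z), mul(SSZ, add(SSZ, Z)))))
  →6  S(S(add(Z, mul(SSZ, add(SSZ, Z)))))
  →7  S(S(mul(SSZ, add(SSZ, Z))))
  →8  S(S(add(add(SSZ, Z), mul(SZ, add(SSZ, Z)))))
  →9  S(S(add(S(add(SZ, Z)), mul(SZ, add(SSZ, Z)))))
  →10  S(S(S(add(add(SZ, Z), mul(SZ, add(SSZ, Z))))))
  →11  S(S(S(add(S(add(Z, Z)), mul(SZ, add(SSZ, Z))))))
  →12  S(S(S(S(add(add(Z, Z), mul(SZ, add(SSZ, Z)))))))
  →13  S(S(S(S(add(Z, mul(SZ, add(SSZ, Z)))))))
  →14  S(S(S(S(mul(SZ, add(SSZ, Z))))))
  →15  S(S(S(S(add(add(SSZ, Z), mul(Z, add(SSZ, Z)))))))
  →16  S(S(S(S(add(S(add(SZ, Z)), mul(Z, add(SSZ, Z)))))))
  →17  S(S(S(S(S(add(add(SZ, Z), mul(Z, add(SSZ, Z))))))))
  →18  S(S(S(S(S(add(S(add(Z, Z)), mul(Z, add(SSZ, Z))))))))
  →19  S(S(S(S(S(S(add(add(Z, Z), mul(Z, add(SSZ, Z)))))))))
  →20  S(S(S(S(S(S(add(Z, mul(Z, add(SSZ, Z)))))))))
  →21  S(S(S(S(S(S(mul(Z, add(SSZ, Z))))))))
  →22  S^6(Z)

Answer: normal form = S^6(Z)  (in 22 steps)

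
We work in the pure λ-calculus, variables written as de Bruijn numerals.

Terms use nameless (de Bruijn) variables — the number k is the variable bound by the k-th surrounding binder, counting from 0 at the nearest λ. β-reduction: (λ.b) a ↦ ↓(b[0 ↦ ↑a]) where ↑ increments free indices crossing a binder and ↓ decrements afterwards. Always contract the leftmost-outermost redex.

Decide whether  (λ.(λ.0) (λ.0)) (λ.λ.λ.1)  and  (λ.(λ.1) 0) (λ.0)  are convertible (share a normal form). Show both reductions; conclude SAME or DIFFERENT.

Term A:
  start: (λ.(λ.0) (λ.0)) (λ.λ.λ.1)
  step 1: (λ.0) (λ.0)
  step 2: λ.0

Term B:
  start: (λ.(λ.1) 0) (λ.0)
  step 1: (λ.λ.0) (λ.0)
  step 2: λ.0

Answer: SAME — A ⇓ λ.0, B ⇓ λ.0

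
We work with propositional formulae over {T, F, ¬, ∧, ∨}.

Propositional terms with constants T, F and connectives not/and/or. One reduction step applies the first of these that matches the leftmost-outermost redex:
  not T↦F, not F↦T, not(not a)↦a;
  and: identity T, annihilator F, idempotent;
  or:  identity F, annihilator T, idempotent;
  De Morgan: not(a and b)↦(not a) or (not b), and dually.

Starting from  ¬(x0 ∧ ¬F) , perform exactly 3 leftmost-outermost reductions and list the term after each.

Answer: after 3 steps: ¬x0

Working:
  start: ¬(x0 ∧ ¬F)
  step 1: ¬x0 ∨ ¬¬F
  step 2: ¬x0 ∨ F
  step 3: ¬x0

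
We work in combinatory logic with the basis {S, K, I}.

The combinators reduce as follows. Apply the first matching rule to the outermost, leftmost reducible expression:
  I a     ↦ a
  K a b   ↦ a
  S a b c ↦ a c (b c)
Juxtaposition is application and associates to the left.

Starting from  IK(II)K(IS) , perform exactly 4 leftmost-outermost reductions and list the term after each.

Answer: after 4 steps: IS

Working:
  start: IK(II)K(IS)
  [1] K(II)K(IS)
  [2] II(IS)
  [3] I(IS)
  [4] IS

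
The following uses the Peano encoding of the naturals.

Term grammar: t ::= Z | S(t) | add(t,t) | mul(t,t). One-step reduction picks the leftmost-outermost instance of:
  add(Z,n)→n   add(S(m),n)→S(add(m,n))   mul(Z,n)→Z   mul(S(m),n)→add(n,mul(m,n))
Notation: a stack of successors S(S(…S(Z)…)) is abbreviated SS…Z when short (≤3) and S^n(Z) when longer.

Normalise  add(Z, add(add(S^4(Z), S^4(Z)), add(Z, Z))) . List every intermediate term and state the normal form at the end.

  start: add(Z, add(add(S^4(Z), S^4(Z)), add(Z, Z)))
  step 1: add(add(S^4(Z), S^4(Z)), add(Z, Z))
  step 2: add(S(add(SSSZ, S^4(Z))), add(Z, Z))
  step 3: S(add(add(SSSZ, S^4(Z)), add(Z, Z)))
  step 4: S(add(S(add(SSZ, S^4(Z))), add(Z, Z)))
  step 5: S(S(add(add(SSZ, S^4(Z)), add(Z, Z))))
  step 6: S(S(add(S(add(SZ, S^4(Z))), add(Z, Z))))
  step 7: S(S(S(add(add(SZ, S^4(Z)), add(Z, Z)))))
  step 8: S(S(S(add(S(add(Z, S^4(Z))), add(Z, Z)))))
  step 9: S(S(S(S(add(add(Z, S^4(Z)), add(Z, Z))))))
  step 10: S(S(S(S(add(S^4(Z), add(Z, Z))))))
  step 11: S(S(S(S(S(add(SSSZ, add(Z, Z)))))))
  step 12: S(S(S(S(S(S(add(SSZ, add(Z, Z))))))))
  step 13: S(S(S(S(S(S(S(add(SZ, add(Z, Z)))))))))
  step 14: S(S(S(S(S(S(S(S(add(Z, add(Z, Z))))))))))
  step 15: S(S(S(S(S(S(S(S(add(Z, Z)))))))))
  step 16: S^8(Z)

Answer: normal form = S^8(Z)  (in 16 steps)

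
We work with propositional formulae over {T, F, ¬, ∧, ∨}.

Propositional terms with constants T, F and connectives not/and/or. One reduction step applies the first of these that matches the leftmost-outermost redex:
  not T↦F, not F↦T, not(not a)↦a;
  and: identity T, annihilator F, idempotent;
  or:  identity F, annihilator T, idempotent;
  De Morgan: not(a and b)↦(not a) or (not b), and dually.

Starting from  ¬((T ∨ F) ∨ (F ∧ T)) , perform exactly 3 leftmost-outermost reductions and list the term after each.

Answer: after 3 steps: (F ∧ ¬F) ∧ ¬(F ∧ T)

Working:
  start: ¬((T ∨ F) ∨ (F ∧ T))
  →1  ¬(T ∨ F) ∧ ¬(F ∧ T)
  →2  (¬T ∧ ¬F) ∧ ¬(F ∧ T)
  →3  (F ∧ ¬F) ∧ ¬(F ∧ T)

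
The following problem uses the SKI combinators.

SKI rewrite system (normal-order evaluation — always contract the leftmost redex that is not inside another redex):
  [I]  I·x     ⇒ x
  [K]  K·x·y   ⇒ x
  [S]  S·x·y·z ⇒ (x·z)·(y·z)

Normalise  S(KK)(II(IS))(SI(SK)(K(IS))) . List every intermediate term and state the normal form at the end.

Answer: normal form = K(SS)  (in 9 steps)

Reduction:
  start: S(KK)(II(IS))(SI(SK)(K(IS)))
  →1  KK(SI(SK)(K(IS)))(II(IS)(SI(SK)(K(IS))))
  →2  K(II(IS)(SI(SK)(K(IS))))
  →3  K(I(IS)(SI(SK)(K(IS))))
  →4  K(IS(SI(SK)(K(IS))))
  →5  K(S(SI(SK)(K(IS))))
  →6  K(S(I(K(IS))(SK(K(IS)))))
  →7  K(S(K(IS)(SK(K(IS)))))
  →8  K(S(IS))
  →9  K(SS)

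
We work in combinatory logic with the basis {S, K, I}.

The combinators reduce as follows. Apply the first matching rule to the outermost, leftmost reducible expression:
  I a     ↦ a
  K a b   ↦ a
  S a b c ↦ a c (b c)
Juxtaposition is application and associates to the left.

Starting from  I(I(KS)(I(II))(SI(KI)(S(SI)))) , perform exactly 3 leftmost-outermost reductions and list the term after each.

Answer: after 3 steps: S(SI(KI)(S(SI)))

Reduction:
  start: I(I(KS)(I(II))(SI(KI)(S(SI))))
  step 1: I(KS)(I(II))(SI(KI)(S(SI)))
  step 2: KS(I(II))(SI(KI)(S(SI)))
  step 3: S(SI(KI)(S(SI)))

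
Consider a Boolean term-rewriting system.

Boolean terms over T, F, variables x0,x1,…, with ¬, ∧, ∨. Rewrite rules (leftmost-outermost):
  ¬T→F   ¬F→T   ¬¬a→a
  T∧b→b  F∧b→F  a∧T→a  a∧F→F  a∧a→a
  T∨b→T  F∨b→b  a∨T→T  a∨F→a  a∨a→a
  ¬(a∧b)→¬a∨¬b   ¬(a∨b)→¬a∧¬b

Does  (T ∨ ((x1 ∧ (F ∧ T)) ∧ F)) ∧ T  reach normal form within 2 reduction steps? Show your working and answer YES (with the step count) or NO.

Answer: YES — reaches normal form T in 2 ≤ 2 steps

Reduction:
  start: (T ∨ ((x1 ∧ (F ∧ T)) ∧ F)) ∧ T
  step 1: T ∨ ((x1 ∧ (F ∧ T)) ∧ F)
  step 2: T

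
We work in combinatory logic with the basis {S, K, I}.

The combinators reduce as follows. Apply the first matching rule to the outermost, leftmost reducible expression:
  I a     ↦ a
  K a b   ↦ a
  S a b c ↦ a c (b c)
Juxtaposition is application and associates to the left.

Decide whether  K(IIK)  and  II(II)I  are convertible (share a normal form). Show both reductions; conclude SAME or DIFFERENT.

Answer: DIFFERENT — A ⇓ KK, B ⇓ I

Reduction:
Term A:
  start: K(IIK)
  [1] K(IK)
  [2] KK

Term B:
  start: II(II)I
  [1] I(II)I
  [2] III
  [3] II
  [4] I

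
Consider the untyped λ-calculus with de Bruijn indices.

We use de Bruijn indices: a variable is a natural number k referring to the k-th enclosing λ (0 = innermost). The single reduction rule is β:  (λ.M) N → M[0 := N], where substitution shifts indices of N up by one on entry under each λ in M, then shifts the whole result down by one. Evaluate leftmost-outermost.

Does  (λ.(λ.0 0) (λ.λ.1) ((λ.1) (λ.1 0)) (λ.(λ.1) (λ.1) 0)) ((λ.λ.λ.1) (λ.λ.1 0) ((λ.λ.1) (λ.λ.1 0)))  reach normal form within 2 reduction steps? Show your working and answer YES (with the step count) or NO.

Answer: NO — after 2 steps the term is (λ.λ.1) (λ.λ.1) ((λ.(λ.λ.λ.1) (λ.λ.1 0) ((λ.λ.1) (λ.λ.1 0))) (λ.(λ.λ.λ.1) (λ.λ.1 0) ((λ.λ.1) (λ.λ.1 0)) 0)) (λ.(λ.1) (λ.1) 0), not yet normal

Working:
  start: (λ.(λ.0 0) (λ.λ.1) ((λ.1) (λ.1 0)) (λ.(λ.1) (λ.1) 0)) ((λ.λ.λ.1) (λ.λ.1 0) ((λ.λ.1) (λ.λ.1 0)))
  step 1: (λ.0 0) (λ.λ.1) ((λ.(λ.λ.λ.1) (λ.λ.1 0) ((λ.λ.1) (λ.λ.1 0))) (λ.(λ.λ.λ.1) (λ.λ.1 0) ((λ.λ.1) (λ.λ.1 0)) 0)) (λ.(λ.1) (λ.1) 0)
  step 2: (λ.λ.1) (λ.λ.1) ((λ.(λ.λ.λ.1) (λ.λ.1 0) ((λ.λ.1) (λ.λ.1 0))) (λ.(λ.λ.λ.1) (λ.λ.1 0) ((λ.λ.1) (λ.λ.1 0)) 0)) (λ.(λ.1) (λ.1) 0)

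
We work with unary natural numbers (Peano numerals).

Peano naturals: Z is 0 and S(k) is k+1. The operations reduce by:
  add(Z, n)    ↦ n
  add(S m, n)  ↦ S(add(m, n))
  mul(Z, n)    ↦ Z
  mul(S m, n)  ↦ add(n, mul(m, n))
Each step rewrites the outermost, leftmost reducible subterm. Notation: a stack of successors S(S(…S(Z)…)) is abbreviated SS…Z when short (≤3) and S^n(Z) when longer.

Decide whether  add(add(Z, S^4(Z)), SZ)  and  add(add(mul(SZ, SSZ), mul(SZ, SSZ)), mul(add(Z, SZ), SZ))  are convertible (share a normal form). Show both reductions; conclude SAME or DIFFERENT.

Answer: SAME — A ⇓ S^5(Z), B ⇓ S^5(Z)

Derivation:
Term A:
  start: add(add(Z, S^4(Z)), SZ)
  step 1: add(S^4(Z), SZ)
  step 2: S(add(SSSZ, SZ))
  step 3: S(S(add(SSZ, SZ)))
  step 4: S(S(S(add(SZ, SZ))))
  step 5: S(S(S(S(add(Z, SZ)))))
  step 6: S^5(Z)

Term B:
  start: add(add(mul(SZ, SSZ), mul(SZ, SSZ)), mul(add(Z, SZ), SZ))
  step 1: add(add(add(SSZ, mul(Z, SSZ)), mul(SZ, SSZ)), mul(add(Z, SZ), SZ))
  step 2: add(add(S(add(SZ, mul(Z, SSZ))), mul(SZ, SSZ)), mul(add(Z, SZ), SZ))
  step 3: add(S(add(add(SZ, mul(Z, SSZ)), mul(SZ, SSZ))), mul(add(Z, SZ), SZ))
  step 4: S(add(add(add(SZ, mul(Z, SSZ)), mul(SZ, SSZ)), mul(add(Z, SZ), SZ)))
  step 5: S(add(add(S(add(Z, mul(Z, SSZ))), mul(SZ, SSZ)), mul(add(Z, SZ), SZ)))
  step 6: S(add(S(add(add(Z, mul(Z, SSZ)), mul(SZ, SSZ))), mul(add(Z, SZ), SZ)))
  step 7: S(S(add(add(add(Z, mul(Z, SSZ)), mul(SZ, SSZ)), mul(add(Z, SZ), SZ))))
  step 8: S(S(add(add(mul(Z, SSZ), mul(SZ, SSZ)), mul(add(Z, SZ), SZ))))
  step 9: S(S(add(add(Z, mul(SZ, SSZ)), mul(add(Z, SZ), SZ))))
  step 10: S(S(add(mul(SZ, SSZ), mul(add(Z, SZ), SZ))))
  step 11: S(S(add(add(SSZ, mul(Z, SSZ)), mul(add(Z, SZ), SZ))))
  step 12: S(S(add(S(add(SZ, mul(Z, SSZ))), mul(add(Z, SZ), SZ))))
  step 13: S(S(S(add(add(SZ, mul(Z, SSZ)), mul(add(Z, SZ), SZ)))))
  step 14: S(S(S(add(S(add(Z, mul(Z, SSZ))), mul(add(Z, SZ), SZ)))))
  step 15: S(S(S(S(add(add(Z, mul(Z, SSZ)), mul(add(Z, SZ), SZ))))))
  step 16: S(S(S(S(add(mul(Z, SSZ), mul(add(Z, SZ), SZ))))))
  step 17: S(S(S(S(add(Z, mul(add(Z, SZ), SZ))))))
  step 18: S(S(S(S(mul(add(Z, SZ), SZ)))))
  step 19: S(S(S(S(mul(SZ, SZ)))))
  step 20: S(S(S(S(add(SZ, mul(Z, SZ))))))
  step 21: S(S(S(S(S(add(Z, mul(Z, SZ)))))))
  step 22: S(S(S(S(S(mul(Z, SZ))))))
  step 23: S^5(Z)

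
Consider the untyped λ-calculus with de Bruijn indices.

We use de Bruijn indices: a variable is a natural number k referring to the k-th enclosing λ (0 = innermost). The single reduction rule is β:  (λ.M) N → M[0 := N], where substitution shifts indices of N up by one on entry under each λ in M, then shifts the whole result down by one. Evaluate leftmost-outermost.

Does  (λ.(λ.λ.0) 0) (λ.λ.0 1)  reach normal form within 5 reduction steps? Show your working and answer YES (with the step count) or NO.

Answer: YES — reaches normal form λ.0 in 2 ≤ 5 steps

Derivation:
  start: (λ.(λ.λ.0) 0) (λ.λ.0 1)
  step 1: (λ.λ.0) (λ.λ.0 1)
  step 2: λ.0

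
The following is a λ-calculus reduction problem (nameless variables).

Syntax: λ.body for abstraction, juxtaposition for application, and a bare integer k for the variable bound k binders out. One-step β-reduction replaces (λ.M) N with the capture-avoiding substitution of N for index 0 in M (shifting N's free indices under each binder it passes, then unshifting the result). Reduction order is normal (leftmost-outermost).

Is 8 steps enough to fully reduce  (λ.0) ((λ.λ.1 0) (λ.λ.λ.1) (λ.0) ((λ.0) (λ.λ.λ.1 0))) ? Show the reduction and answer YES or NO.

Answer: YES — reaches normal form λ.λ.λ.λ.1 0 in 6 ≤ 8 steps

Derivation:
  start: (λ.0) ((λ.λ.1 0) (λ.λ.λ.1) (λ.0) ((λ.0) (λ.λ.λ.1 0)))
  [1] (λ.λ.1 0) (λ.λ.λ.1) (λ.0) ((λ.0) (λ.λ.λ.1 0))
  [2] (λ.(λ.λ.λ.1) 0) (λ.0) ((λ.0) (λ.λ.λ.1 0))
  [3] (λ.λ.λ.1) (λ.0) ((λ.0) (λ.λ.λ.1 0))
  [4] (λ.λ.1) ((λ.0) (λ.λ.λ.1 0))
  [5] λ.(λ.0) (λ.λ.λ.1 0)
  [6] λ.λ.λ.λ.1 0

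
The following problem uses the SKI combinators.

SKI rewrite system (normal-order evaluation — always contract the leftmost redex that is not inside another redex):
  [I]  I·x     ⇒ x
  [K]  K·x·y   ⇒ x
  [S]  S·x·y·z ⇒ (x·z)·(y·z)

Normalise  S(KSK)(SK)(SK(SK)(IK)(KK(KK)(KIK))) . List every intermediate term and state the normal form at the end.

  start: S(KSK)(SK)(SK(SK)(IK)(KK(KK)(KIK)))
  →1  KSK(SK(SK)(IK)(KK(KK)(KIK)))(SK(SK(SK)(IK)(KK(KK)(KIK))))
  →2  S(SK(SK)(IK)(KK(KK)(KIK)))(SK(SK(SK)(IK)(KK(KK)(KIK))))
  →3  S(K(IK)(SK(IK))(KK(KK)(KIK)))(SK(SK(SK)(IK)(KK(KK)(KIK))))
  →4  S(IK(KK(KK)(KIK)))(SK(SK(SK)(IK)(KK(KK)(KIK))))
  →5  S(K(KK(KK)(KIK)))(SK(SK(SK)(IK)(KK(KK)(KIK))))
  →6  S(K(K(KIK)))(SK(SK(SK)(IK)(KK(KK)(KIK))))
  →7  S(K(KI))(SK(SK(SK)(IK)(KK(KK)(KIK))))
  →8  S(K(KI))(SK(K(IK)(SK(IK))(KK(KK)(KIK))))
  →9  S(K(KI))(SK(IK(KK(KK)(KIK))))
  →10  S(K(KI))(SK(K(KK(KK)(KIK))))
  →11  S(K(KI))(SK(K(K(KIK))))
  →12  S(K(KI))(SK(K(KI)))

Answer: normal form = S(K(KI))(SK(K(KI)))  (in 12 steps)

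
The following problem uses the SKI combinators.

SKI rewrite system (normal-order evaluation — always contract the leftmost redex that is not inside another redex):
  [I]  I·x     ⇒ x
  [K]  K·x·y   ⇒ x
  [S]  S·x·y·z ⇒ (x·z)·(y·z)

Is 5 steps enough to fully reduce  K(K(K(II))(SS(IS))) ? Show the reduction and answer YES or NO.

  start: K(K(K(II))(SS(IS)))
  [1] K(K(II))
  [2] K(KI)

Answer: YES — reaches normal form K(KI) in 2 ≤ 5 steps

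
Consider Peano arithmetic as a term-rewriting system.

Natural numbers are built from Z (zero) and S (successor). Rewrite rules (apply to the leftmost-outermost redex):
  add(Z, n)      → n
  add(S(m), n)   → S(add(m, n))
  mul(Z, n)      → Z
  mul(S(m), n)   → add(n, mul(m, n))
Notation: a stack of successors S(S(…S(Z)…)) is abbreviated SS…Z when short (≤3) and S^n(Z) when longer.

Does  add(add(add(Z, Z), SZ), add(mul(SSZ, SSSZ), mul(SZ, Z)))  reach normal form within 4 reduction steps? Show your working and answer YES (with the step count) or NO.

Answer: NO — after 4 steps the term is S(add(mul(SSZ, SSSZ), mul(SZ, Z))), not yet normal

Working:
  start: add(add(add(Z, Z), SZ), add(mul(SSZ, SSSZ), mul(SZ, Z)))
  →1  add(add(Z, SZ), add(mul(SSZ, SSSZ), mul(SZ, Z)))
  →2  add(SZ, add(mul(SSZ, SSSZ), mul(SZ, Z)))
  →3  S(add(Z, add(mul(SSZ, SSSZ), mul(SZ, Z))))
  →4  S(add(mul(SSZ, SSSZ), mul(SZ, Z)))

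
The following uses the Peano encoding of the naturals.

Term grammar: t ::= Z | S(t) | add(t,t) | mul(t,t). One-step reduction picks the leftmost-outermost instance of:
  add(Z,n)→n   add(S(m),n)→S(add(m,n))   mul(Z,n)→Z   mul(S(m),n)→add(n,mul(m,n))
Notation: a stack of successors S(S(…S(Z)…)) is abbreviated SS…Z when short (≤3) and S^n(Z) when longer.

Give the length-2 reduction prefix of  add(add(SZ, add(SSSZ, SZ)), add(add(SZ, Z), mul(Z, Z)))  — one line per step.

  start: add(add(SZ, add(SSSZ, SZ)), add(add(SZ, Z), mul(Z, Z)))
  [1] add(S(add(Z, add(SSSZ, SZ))), add(add(SZ, Z), mul(Z, Z)))
  [2] S(add(add(Z, add(SSSZ, SZ)), add(add(SZ, Z), mul(Z, Z))))

Answer: after 2 steps: S(add(add(Z, add(SSSZ, SZ)), add(add(SZ, Z), mul(Z, Z))))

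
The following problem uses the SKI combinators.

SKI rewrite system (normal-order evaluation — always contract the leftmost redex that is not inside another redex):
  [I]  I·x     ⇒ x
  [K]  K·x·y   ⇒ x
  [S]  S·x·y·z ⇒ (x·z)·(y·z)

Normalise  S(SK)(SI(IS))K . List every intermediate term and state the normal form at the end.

Answer: normal form = K(SK)  (in 6 steps)

Derivation:
  start: S(SK)(SI(IS))K
  →1  SKK(SI(IS)K)
  →2  K(SI(IS)K)(K(SI(IS)K))
  →3  SI(IS)K
  →4  IK(ISK)
  →5  K(ISK)
  →6  K(SK)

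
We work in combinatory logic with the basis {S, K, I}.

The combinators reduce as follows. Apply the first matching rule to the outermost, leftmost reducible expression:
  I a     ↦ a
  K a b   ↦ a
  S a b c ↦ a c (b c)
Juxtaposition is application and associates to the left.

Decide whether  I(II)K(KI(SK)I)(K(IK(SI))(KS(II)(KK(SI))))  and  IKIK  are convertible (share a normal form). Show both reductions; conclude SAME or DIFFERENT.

Term A:
  start: I(II)K(KI(SK)I)(K(IK(SI))(KS(II)(KK(SI))))
  step 1: IIK(KI(SK)I)(K(IK(SI))(KS(II)(KK(SI))))
  step 2: IK(KI(SK)I)(K(IK(SI))(KS(II)(KK(SI))))
  step 3: K(KI(SK)I)(K(IK(SI))(KS(II)(KK(SI))))
  step 4: KI(SK)I
  step 5: II
  step 6: I

Term B:
  start: IKIK
  step 1: KIK
  step 2: I

Answer: SAME — A ⇓ I, B ⇓ I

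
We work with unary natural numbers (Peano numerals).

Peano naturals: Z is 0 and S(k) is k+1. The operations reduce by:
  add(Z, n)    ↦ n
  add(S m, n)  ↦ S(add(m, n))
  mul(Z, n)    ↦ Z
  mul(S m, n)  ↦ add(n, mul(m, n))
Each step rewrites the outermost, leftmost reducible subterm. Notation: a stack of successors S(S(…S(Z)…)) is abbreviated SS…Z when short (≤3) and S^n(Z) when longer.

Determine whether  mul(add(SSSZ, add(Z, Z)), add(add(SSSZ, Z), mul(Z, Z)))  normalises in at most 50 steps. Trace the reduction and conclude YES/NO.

  start: mul(add(SSSZ, add(Z, Z)), add(add(SSSZ, Z), mul(Z, Z)))
  step 1: mul(S(add(SSZ, add(Z, Z))), add(add(SSSZ, Z), mul(Z, Z)))
  step 2: add(add(add(SSSZ, Z), mul(Z, Z)), mul(add(SSZ, add(Z, Z)), add(add(SSSZ, Z), mul(Z, Z))))
  step 3: add(add(S(add(SSZ, Z)), mul(Z, Z)), mul(add(SSZ, add(Z, Z)), add(add(SSSZ, Z), mul(Z, Z))))
  step 4: add(S(add(add(SSZ, Z), mul(Z, Z))), mul(add(SSZ, add(Z, Z)), add(add(SSSZ, Z), mul(Z, Z))))
  step 5: S(add(add(add(SSZ, Z), mul(Z, Z)), mul(add(SSZ, add(Z, Z)), add(add(SSSZ, Z), mul(Z, Z)))))
  step 6: S(add(add(S(add(SZ, Z)), mul(Z, Z)), mul(add(SSZ, add(Z, Z)), add(add(SSSZ, Z), mul(Z, Z)))))
  step 7: S(add(S(add(add(SZ, Z), mul(Z, Z))), mul(add(SSZ, add(Z, Z)), add(add(SSSZ, Z), mul(Z, Z)))))
  step 8: S(S(add(add(add(SZ, Z), mul(Z, Z)), mul(add(SSZ, add(Z, Z)), add(add(SSSZ, Z), mul(Z, Z))))))
  step 9: S(S(add(add(S(add(Z, Z)), mul(Z, Z)), mul(add(SSZ, add(Z, Z)), add(add(SSSZ, Z), mul(Z, Z))))))
  step 10: S(S(add(S(add(add(Z, Z), mul(Z, Z))), mul(add(SSZ, add(Z, Z)), add(add(SSSZ, Z), mul(Z, Z))))))
  step 11: S(S(S(add(add(add(Z, Z), mul(Z, Z)), mul(add(SSZ, add(Z, Z)), add(add(SSSZ, Z), mul(Z, Z)))))))
  step 12: S(S(S(add(add(Z, mul(Z, Z)), mul(add(SSZ, add(Z, Z)), add(add(SSSZ, Z), mul(Z, Z)))))))
  step 13: S(S(S(add(mul(Z, Z), mul(add(SSZ, add(Z, Z)), add(add(SSSZ, Z), mul(Z, Z)))))))
  step 14: S(S(S(add(Z, mul(add(SSZ, add(Z, Z)), add(add(SSSZ, Z), mul(Z, Z)))))))
  step 15: S(S(S(mul(add(SSZ, add(Z, Z)), add(add(SSSZ, Z), mul(Z, Z))))))
  step 16: S(S(S(mul(S(add(SZ, add(Z, Z))), add(add(SSSZ, Z), mul(Z, Z))))))
  step 17: S(S(S(add(add(add(SSSZ, Z), mul(Z, Z)), mul(add(SZ, add(Z, Z)), add(add(SSSZ, Z), mul(Z, Z)))))))
  step 18: S(S(S(add(add(S(add(SSZ, Z)), mul(Z, Z)), mul(add(SZ, add(Z, Z)), add(add(SSSZ, Z), mul(Z, Z)))))))
  step 19: S(S(S(add(S(add(add(SSZ, Z), mul(Z, Z))), mul(add(SZ, add(Z, Z)), add(add(SSSZ, Z), mul(Z, Z)))))))
  step 20: S(S(S(S(add(add(add(SSZ, Z), mul(Z, Z)), mul(add(SZ, add(Z, Z)), add(add(SSSZ, Z), mul(Z, Z))))))))
  step 21: S(S(S(S(add(add(S(add(SZ, Z)), mul(Z, Z)), mul(add(SZ, add(Z, Z)), add(add(SSSZ, Z), mul(Z, Z))))))))
  step 22: S(S(S(S(add(S(add(add(SZ, Z), mul(Z, Z))), mul(add(SZ, add(Z, Z)), add(add(SSSZ, Z), mul(Z, Z))))))))
  step 23: S(S(S(S(S(add(add(add(SZ, Z), mul(Z, Z)), mul(add(SZ, add(Z, Z)), add(add(SSSZ, Z), mul(Z, Z)))))))))
  step 24: S(S(S(S(S(add(add(S(add(Z, Z)), mul(Z, Z)), mul(add(SZ, add(Z, Z)), add(add(SSSZ, Z), mul(Z, Z)))))))))
  step 25: S(S(S(S(S(add(S(add(add(Z, Z), mul(Z, Z))), mul(add(SZ, add(Z, Z)), add(add(SSSZ, Z), mul(Z, Z)))))))))
  step 26: S(S(S(S(S(S(add(add(add(Z, Z), mul(Z, Z)), mul(add(SZ, add(Z, Z)), add(add(SSSZ, Z), mul(Z, Z))))))))))
  step 27: S(S(S(S(S(S(add(add(Z, mul(Z, Z)), mul(add(SZ, add(Z, Z)), add(add(SSSZ, Z), mul(Z, Z))))))))))
  step 28: S(S(S(S(S(S(add(mul(Z, Z), mul(add(SZ, add(Z, Z)), add(add(SSSZ, Z), mul(Z, Z))))))))))
  step 29: S(S(S(S(S(S(add(Z, mul(add(SZ, add(Z, Z)), add(add(SSSZ, Z), mul(Z, Z))))))))))
  step 30: S(S(S(S(S(S(mul(add(SZ, add(Z, Z)), add(add(SSSZ, Z), mul(Z, Z)))))))))
  step 31: S(S(S(S(S(S(mul(S(add(Z, add(Z, Z))), add(add(SSSZ, Z), mul(Z, Z)))))))))
  step 32: S(S(S(S(S(S(add(add(add(SSSZ, Z), mul(Z, Z)), mul(add(Z, add(Z, Z)), add(add(SSSZ, Z), mul(Z, Z))))))))))
  step 33: S(S(S(S(S(S(add(add(S(add(SSZ, Z)), mul(Z, Z)), mul(add(Z, add(Z, Z)), add(add(SSSZ, Z), mul(Z, Z))))))))))
  step 34: S(S(S(S(S(S(add(S(add(add(SSZ, Z), mul(Z, Z))), mul(add(Z, add(Z, Z)), add(add(SSSZ, Z), mul(Z, Z))))))))))
  step 35: S(S(S(S(S(S(S(add(add(add(SSZ, Z), mul(Z, Z)), mul(add(Z, add(Z, Z)), add(add(SSSZ, Z), mul(Z, Z)))))))))))
  step 36: S(S(S(S(S(S(S(add(add(S(add(SZ, Z)), mul(Z, Z)), mul(add(Z, add(Z, Z)), add(add(SSSZ, Z), mul(Z, Z)))))))))))
  step 37: S(S(S(S(S(S(S(add(S(add(add(SZ, Z), mul(Z, Z))), mul(add(Z, add(Z, Z)), add(add(SSSZ, Z), mul(Z, Z)))))))))))
  step 38: S(S(S(S(S(S(S(S(add(add(add(SZ, Z), mul(Z, Z)), mul(add(Z, add(Z, Z)), add(add(SSSZ, Z), mul(Z, Z))))))))))))
  step 39: S(S(S(S(S(S(S(S(add(add(S(add(Z, Z)), mul(Z, Z)), mul(add(Z, add(Z, Z)), add(add(SSSZ, Z), mul(Z, Z))))))))))))
  step 40: S(S(S(S(S(S(S(S(add(S(add(add(Z, Z), mul(Z, Z))), mul(add(Z, add(Z, Z)), add(add(SSSZ, Z), mul(Z, Z))))))))))))
  step 41: S(S(S(S(S(S(S(S(S(add(add(add(Z, Z), mul(Z, Z)), mul(add(Z, add(Z, Z)), add(add(SSSZ, Z), mul(Z, Z)))))))))))))
  step 42: S(S(S(S(S(S(S(S(S(add(add(Z, mul(Z, Z)), mul(add(Z, add(Z, Z)), add(add(SSSZ, Z), mul(Z, Z)))))))))))))
  step 43: S(S(S(S(S(S(S(S(S(add(mul(Z, Z), mul(add(Z, add(Z, Z)), add(add(SSSZ, Z), mul(Z, Z)))))))))))))
  step 44: S(S(S(S(S(S(S(S(S(add(Z, mul(add(Z, add(Z, Z)), add(add(SSSZ, Z), mul(Z, Z)))))))))))))
  step 45: S(S(S(S(S(S(S(S(S(mul(add(Z, add(Z, Z)), add(add(SSSZ, Z), mul(Z, Z))))))))))))
  step 46: S(S(S(S(S(S(S(S(S(mul(add(Z, Z), add(add(SSSZ, Z), mul(Z, Z))))))))))))
  step 47: S(S(S(S(S(S(S(S(S(mul(Z, add(add(SSSZ, Z), mul(Z, Z))))))))))))
  step 48: S^9(Z)

Answer: YES — reaches normal form S^9(Z) in 48 ≤ 50 steps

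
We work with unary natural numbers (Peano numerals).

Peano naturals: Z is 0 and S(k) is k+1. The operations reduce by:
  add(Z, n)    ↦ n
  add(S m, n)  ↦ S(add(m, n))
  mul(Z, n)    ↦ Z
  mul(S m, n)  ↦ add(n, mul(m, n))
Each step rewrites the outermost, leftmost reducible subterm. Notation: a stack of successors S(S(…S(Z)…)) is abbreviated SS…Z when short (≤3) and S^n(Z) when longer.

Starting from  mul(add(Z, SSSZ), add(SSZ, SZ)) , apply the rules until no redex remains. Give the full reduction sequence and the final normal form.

Answer: normal form = S^9(Z)  (in 26 steps)

Derivation:
  start: mul(add(Z, SSSZ), add(SSZ, SZ))
  step 1: mul(SSSZ, add(SSZ, SZ))
  step 2: add(add(SSZ, SZ), mul(SSZ, add(SSZ, SZ)))
  step 3: add(S(add(SZ, SZ)), mul(SSZ, add(SSZ, SZ)))
  step 4: S(add(add(SZ, SZ), mul(SSZ, add(SSZ, SZ))))
  step 5: S(add(S(add(Z, SZ)), mul(SSZ, add(SSZ, SZ))))
  step 6: S(S(add(add(Z, SZ), mul(SSZ, add(SSZ, SZ)))))
  step 7: S(S(add(SZ, mul(SSZ, add(SSZ, SZ)))))
  step 8: S(S(S(add(Z, mul(SSZ, add(SSZ, SZ))))))
  step 9: S(S(S(mul(SSZ, add(SSZ, SZ)))))
  step 10: S(S(S(add(add(SSZ, SZ), mul(SZ, add(SSZ, SZ))))))
  step 11: S(S(S(add(S(add(SZ, SZ)), mul(SZ, add(SSZ, SZ))))))
  step 12: S(S(S(S(add(add(SZ, SZ), mul(SZ, add(SSZ, SZ)))))))
  step 13: S(S(S(S(add(S(add(Z, SZ)), mul(SZ, add(SSZ, SZ)))))))
  step 14: S(S(S(S(S(add(add(Z, SZ), mul(SZ, add(SSZ, SZ))))))))
  step 15: S(S(S(S(S(add(SZ, mul(SZ, add(SSZ, SZ))))))))
  step 16: S(S(S(S(S(S(add(Z, mul(SZ, add(SSZ, SZ)))))))))
  step 17: S(S(S(S(S(S(mul(SZ, add(SSZ, SZ))))))))
  step 18: S(S(S(S(S(S(add(add(SSZ, SZ), mul(Z, add(SSZ, SZ)))))))))
  step 19: S(S(S(S(S(S(add(S(add(SZ, SZ)), mul(Z, add(SSZ, SZ)))))))))
  step 20: S(S(S(S(S(S(S(add(add(SZ, SZ), mul(Z, add(SSZ, SZ))))))))))
  step 21: S(S(S(S(S(S(S(add(S(add(Z, SZ)), mul(Z, add(SSZ, SZ))))))))))
  step 22: S(S(S(S(S(S(S(S(add(add(Z, SZ), mul(Z, add(SSZ, SZ)))))))))))
  step 23: S(S(S(S(S(S(S(S(add(SZ, mul(Z, add(SSZ, SZ)))))))))))
  step 24: S(S(S(S(S(S(S(S(S(add(Z, mul(Z, add(SSZ, SZ))))))))))))
  step 25: S(S(S(S(S(S(S(S(S(mul(Z, add(SSZ, SZ)))))))))))
  step 26: S^9(Z)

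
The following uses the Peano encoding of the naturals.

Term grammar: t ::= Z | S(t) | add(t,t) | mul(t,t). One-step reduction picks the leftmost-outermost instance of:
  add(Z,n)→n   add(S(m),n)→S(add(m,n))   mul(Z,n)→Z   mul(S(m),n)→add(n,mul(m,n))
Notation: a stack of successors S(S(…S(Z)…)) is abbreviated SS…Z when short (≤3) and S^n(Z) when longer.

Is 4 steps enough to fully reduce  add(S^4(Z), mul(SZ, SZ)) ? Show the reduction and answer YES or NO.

Answer: NO — after 4 steps the term is S(S(S(S(add(Z, mul(SZ, SZ)))))), not yet normal

Working:
  start: add(S^4(Z), mul(SZ, SZ))
  step 1: S(add(SSSZ, mul(SZ, SZ)))
  step 2: S(S(add(SSZ, mul(SZ, SZ))))
  step 3: S(S(S(add(SZ, mul(SZ, SZ)))))
  step 4: S(S(S(S(add(Z, mul(SZ, SZ))))))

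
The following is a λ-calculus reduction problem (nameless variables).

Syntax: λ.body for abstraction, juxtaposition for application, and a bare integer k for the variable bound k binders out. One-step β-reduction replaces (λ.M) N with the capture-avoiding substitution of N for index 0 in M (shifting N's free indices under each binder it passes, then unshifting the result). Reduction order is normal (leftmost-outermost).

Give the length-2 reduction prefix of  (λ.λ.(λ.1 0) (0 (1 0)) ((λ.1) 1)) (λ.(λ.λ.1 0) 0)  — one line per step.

  start: (λ.λ.(λ.1 0) (0 (1 0)) ((λ.1) 1)) (λ.(λ.λ.1 0) 0)
  →1  λ.(λ.1 0) (0 ((λ.(λ.λ.1 0) 0) 0)) ((λ.1) (λ.(λ.λ.1 0) 0))
  →2  λ.0 (0 ((λ.(λ.λ.1 0) 0) 0)) ((λ.1) (λ.(λ.λ.1 0) 0))

Answer: after 2 steps: λ.0 (0 ((λ.(λ.λ.1 0) 0) 0)) ((λ.1) (λ.(λ.λ.1 0) 0))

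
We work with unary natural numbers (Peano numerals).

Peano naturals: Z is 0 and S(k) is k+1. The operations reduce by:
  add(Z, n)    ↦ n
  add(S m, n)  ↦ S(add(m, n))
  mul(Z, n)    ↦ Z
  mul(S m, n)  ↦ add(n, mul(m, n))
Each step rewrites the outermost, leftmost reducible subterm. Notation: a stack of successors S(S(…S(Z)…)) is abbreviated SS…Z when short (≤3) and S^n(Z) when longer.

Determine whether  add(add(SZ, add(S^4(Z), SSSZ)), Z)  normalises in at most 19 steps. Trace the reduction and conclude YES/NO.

Answer: YES — reaches normal form S^8(Z) in 16 ≤ 19 steps

Working:
  start: add(add(SZ, add(S^4(Z), SSSZ)), Z)
  [1] add(S(add(Z, add(S^4(Z), SSSZ))), Z)
  [2] S(add(add(Z, add(S^4(Z), SSSZ)), Z))
  [3] S(add(add(S^4(Z), SSSZ), Z))
  [4] S(add(S(add(SSSZ, SSSZ)), Z))
  [5] S(S(add(add(SSSZ, SSSZ), Z)))
  [6] S(S(add(S(add(SSZ, SSSZ)), Z)))
  [7] S(S(S(add(add(SSZ, SSSZ), Z))))
  [8] S(S(S(add(S(add(SZ, SSSZ)), Z))))
  [9] S(S(S(S(add(add(SZ, SSSZ), Z)))))
  [10] S(S(S(S(add(S(add(Z, SSSZ)), Z)))))
  [11] S(S(S(S(S(add(add(Z, SSSZ), Z))))))
  [12] S(S(S(S(S(add(SSSZ, Z))))))
  [13] S(S(S(S(S(S(add(SSZ, Z)))))))
  [14] S(S(S(S(S(S(S(add(SZ, Z))))))))
  [15] S(S(S(S(S(S(S(S(add(Z, Z)))))))))
  [16] S^8(Z)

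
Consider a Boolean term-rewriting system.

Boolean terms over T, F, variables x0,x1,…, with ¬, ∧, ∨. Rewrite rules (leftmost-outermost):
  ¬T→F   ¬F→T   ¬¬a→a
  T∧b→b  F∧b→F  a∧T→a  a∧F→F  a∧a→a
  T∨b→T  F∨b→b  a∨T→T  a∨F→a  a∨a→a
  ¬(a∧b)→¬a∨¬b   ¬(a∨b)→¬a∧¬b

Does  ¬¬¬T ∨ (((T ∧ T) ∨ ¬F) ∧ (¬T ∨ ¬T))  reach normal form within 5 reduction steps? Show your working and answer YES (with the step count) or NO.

Answer: NO — after 5 steps the term is T ∧ (¬T ∨ ¬T), not yet normal

Reduction:
  start: ¬¬¬T ∨ (((T ∧ T) ∨ ¬F) ∧ (¬T ∨ ¬T))
  [1] ¬T ∨ (((T ∧ T) ∨ ¬F) ∧ (¬T ∨ ¬T))
  [2] F ∨ (((T ∧ T) ∨ ¬F) ∧ (¬T ∨ ¬T))
  [3] ((T ∧ T) ∨ ¬F) ∧ (¬T ∨ ¬T)
  [4] (T ∨ ¬F) ∧ (¬T ∨ ¬T)
  [5] T ∧ (¬T ∨ ¬T)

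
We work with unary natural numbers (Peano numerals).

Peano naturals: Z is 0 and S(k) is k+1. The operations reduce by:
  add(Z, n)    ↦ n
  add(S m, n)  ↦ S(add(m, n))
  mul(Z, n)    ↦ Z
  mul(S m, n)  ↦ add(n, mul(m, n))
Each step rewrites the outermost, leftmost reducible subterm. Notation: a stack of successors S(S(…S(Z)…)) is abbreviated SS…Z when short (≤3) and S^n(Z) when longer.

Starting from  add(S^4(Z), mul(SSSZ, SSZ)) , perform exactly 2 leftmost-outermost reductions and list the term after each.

  start: add(S^4(Z), mul(SSSZ, SSZ))
  [1] S(add(SSSZ, mul(SSSZ, SSZ)))
  [2] S(S(add(SSZ, mul(SSSZ, SSZ))))

Answer: after 2 steps: S(S(add(SSZ, mul(SSSZ, SSZ))))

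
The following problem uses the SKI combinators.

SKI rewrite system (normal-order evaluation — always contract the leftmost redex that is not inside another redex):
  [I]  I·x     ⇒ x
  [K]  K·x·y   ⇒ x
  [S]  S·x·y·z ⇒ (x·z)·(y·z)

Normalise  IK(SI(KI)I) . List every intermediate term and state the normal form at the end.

  start: IK(SI(KI)I)
  [1] K(SI(KI)I)
  [2] K(II(KII))
  [3] K(I(KII))
  [4] K(KII)
  [5] KI

Answer: normal form = KI  (in 5 steps)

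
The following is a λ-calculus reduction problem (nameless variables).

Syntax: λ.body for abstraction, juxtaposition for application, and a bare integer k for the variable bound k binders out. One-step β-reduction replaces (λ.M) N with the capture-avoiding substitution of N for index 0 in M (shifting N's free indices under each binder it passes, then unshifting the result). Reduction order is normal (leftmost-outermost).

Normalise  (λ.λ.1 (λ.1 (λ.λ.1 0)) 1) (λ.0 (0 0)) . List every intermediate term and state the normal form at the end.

  start: (λ.λ.1 (λ.1 (λ.λ.1 0)) 1) (λ.0 (0 0))
  →1  λ.(λ.0 (0 0)) (λ.1 (λ.λ.1 0)) (λ.0 (0 0))
  →2  λ.(λ.1 (λ.λ.1 0)) ((λ.1 (λ.λ.1 0)) (λ.1 (λ.λ.1 0))) (λ.0 (0 0))
  →3  λ.0 (λ.λ.1 0) (λ.0 (0 0))

Answer: normal form = λ.0 (λ.λ.1 0) (λ.0 (0 0))  (in 3 steps)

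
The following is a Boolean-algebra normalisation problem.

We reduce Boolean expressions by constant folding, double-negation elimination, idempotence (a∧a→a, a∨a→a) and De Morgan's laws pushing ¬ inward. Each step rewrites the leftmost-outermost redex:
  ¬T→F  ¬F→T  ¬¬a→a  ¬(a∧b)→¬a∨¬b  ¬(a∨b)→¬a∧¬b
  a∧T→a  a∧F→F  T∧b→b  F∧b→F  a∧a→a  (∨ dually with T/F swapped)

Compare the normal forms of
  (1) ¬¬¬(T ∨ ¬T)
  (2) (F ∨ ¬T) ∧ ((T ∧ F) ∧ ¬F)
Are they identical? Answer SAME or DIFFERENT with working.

Answer: SAME — A ⇓ F, B ⇓ F

Working:
Term A:
  start: ¬¬¬(T ∨ ¬T)
  →1  ¬(T ∨ ¬T)
  →2  ¬T ∧ ¬¬T
  →3  F ∧ ¬¬T
  →4  F

Term B:
  start: (F ∨ ¬T) ∧ ((T ∧ F) ∧ ¬F)
  →1  ¬T ∧ ((T ∧ F) ∧ ¬F)
  →2  F ∧ ((T ∧ F) ∧ ¬F)
  →3  F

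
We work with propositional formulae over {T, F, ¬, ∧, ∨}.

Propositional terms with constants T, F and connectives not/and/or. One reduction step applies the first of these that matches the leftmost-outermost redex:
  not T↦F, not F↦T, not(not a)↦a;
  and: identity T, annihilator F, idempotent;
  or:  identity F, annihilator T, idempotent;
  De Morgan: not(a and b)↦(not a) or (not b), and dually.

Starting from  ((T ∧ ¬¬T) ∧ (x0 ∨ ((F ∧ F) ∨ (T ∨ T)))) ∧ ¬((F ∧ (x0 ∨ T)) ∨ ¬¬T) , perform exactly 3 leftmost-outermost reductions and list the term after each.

  start: ((T ∧ ¬¬T) ∧ (x0 ∨ ((F ∧ F) ∨ (T ∨ T)))) ∧ ¬((F ∧ (x0 ∨ T)) ∨ ¬¬T)
  step 1: (¬¬T ∧ (x0 ∨ ((F ∧ F) ∨ (T ∨ T)))) ∧ ¬((F ∧ (x0 ∨ T)) ∨ ¬¬T)
  step 2: (T ∧ (x0 ∨ ((F ∧ F) ∨ (T ∨ T)))) ∧ ¬((F ∧ (x0 ∨ T)) ∨ ¬¬T)
  step 3: (x0 ∨ ((F ∧ F) ∨ (T ∨ T))) ∧ ¬((F ∧ (x0 ∨ T)) ∨ ¬¬T)

Answer: after 3 steps: (x0 ∨ ((F ∧ F) ∨ (T ∨ T))) ∧ ¬((F ∧ (x0 ∨ T)) ∨ ¬¬T)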